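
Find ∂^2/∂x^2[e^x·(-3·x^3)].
- 3 x \left(x^{2} + 6 x + 6\right) e^{x}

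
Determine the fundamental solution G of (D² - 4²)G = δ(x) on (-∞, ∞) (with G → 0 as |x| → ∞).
-\frac{e^{-4|x|}}{8}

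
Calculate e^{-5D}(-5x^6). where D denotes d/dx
- 5 x^{6} + 150 x^{5} - 1875 x^{4} + 12500 x^{3} - 46875 x^{2} + 93750 x - 78125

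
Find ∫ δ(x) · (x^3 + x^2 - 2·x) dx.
0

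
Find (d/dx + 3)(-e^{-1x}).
- 2 e^{- x}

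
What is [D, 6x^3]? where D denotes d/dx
18 x^{2}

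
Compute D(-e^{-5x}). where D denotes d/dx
5 e^{- 5 x}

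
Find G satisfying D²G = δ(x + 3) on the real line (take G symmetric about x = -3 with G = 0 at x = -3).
\frac{|x + 3|}{2}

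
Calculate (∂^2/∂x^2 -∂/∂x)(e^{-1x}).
2 e^{- x}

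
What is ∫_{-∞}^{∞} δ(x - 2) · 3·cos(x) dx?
3 \cos{\left(2 \right)}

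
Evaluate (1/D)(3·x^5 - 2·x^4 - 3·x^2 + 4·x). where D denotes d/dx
\frac{x^{6}}{2} - \frac{2 x^{5}}{5} - x^{3} + 2 x^{2}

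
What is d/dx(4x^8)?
32 x^{7}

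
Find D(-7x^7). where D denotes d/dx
- 49 x^{6}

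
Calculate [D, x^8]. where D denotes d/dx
8 x^{7}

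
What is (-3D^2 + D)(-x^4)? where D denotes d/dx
4 x^{2} \left(9 - x\right)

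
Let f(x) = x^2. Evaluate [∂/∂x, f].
2 x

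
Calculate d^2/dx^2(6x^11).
660 x^{9}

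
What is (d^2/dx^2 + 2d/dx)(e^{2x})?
8 e^{2 x}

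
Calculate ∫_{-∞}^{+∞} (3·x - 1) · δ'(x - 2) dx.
-3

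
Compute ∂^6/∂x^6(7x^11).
2328480 x^{5}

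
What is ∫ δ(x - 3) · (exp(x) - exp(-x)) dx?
2 \sinh{\left(3 \right)}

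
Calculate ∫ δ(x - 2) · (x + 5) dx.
7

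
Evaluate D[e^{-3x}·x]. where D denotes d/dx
\left(1 - 3 x\right) e^{- 3 x}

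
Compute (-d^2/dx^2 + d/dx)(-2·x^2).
4 - 4 x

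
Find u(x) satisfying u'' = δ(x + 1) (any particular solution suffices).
\frac{|x + 1|}{2}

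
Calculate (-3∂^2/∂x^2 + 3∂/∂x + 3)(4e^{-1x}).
- 12 e^{- x}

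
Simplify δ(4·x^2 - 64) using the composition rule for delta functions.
\frac{\delta(x - 4) + \delta(x + 4)}{32}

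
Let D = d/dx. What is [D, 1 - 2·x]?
-2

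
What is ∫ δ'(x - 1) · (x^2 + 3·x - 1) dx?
-5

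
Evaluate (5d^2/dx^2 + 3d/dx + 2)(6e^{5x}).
852 e^{5 x}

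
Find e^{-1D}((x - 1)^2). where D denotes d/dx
x^{2} - 4 x + 4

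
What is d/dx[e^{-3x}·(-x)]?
\left(3 x - 1\right) e^{- 3 x}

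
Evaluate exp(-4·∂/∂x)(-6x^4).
- 6 x^{4} + 96 x^{3} - 576 x^{2} + 1536 x - 1536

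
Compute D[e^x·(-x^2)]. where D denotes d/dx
x \left(- x - 2\right) e^{x}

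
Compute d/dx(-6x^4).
- 24 x^{3}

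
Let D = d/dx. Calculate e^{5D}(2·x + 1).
2 x + 11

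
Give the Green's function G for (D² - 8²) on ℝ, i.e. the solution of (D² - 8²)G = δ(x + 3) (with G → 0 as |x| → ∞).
-\frac{e^{-8|x + 3|}}{16}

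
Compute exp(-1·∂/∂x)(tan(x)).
\tan{\left(x - 1 \right)}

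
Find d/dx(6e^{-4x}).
- 24 e^{- 4 x}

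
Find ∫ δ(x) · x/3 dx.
0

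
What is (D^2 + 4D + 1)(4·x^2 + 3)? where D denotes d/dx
4 x^{2} + 32 x + 11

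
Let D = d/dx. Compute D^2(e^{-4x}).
16 e^{- 4 x}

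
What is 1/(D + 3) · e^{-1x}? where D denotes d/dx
\frac{e^{- x}}{2}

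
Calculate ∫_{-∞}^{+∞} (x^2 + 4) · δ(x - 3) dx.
13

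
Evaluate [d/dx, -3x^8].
- 24 x^{7}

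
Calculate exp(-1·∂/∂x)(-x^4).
- x^{4} + 4 x^{3} - 6 x^{2} + 4 x - 1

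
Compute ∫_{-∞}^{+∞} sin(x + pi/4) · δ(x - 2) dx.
\sin{\left(\frac{\pi}{4} + 2 \right)}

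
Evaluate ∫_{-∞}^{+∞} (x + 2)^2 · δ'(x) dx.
-4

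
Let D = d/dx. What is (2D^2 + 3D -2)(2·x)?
6 - 4 x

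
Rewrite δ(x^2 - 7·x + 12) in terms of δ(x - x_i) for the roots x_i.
\frac{\delta(x - 4) + \delta(x - 3)}{1}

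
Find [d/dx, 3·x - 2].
3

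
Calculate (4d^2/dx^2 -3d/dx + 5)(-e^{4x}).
- 57 e^{4 x}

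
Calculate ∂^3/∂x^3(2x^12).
2640 x^{9}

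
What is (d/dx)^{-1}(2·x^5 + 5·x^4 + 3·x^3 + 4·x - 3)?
\frac{x^{6}}{3} + x^{5} + \frac{3 x^{4}}{4} + 2 x^{2} - 3 x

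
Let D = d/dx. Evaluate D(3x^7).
21 x^{6}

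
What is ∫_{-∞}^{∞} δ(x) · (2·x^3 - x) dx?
0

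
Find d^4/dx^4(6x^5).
720 x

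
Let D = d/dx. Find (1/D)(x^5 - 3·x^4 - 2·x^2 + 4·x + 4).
\frac{x^{6}}{6} - \frac{3 x^{5}}{5} - \frac{2 x^{3}}{3} + 2 x^{2} + 4 x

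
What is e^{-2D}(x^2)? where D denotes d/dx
x^{2} - 4 x + 4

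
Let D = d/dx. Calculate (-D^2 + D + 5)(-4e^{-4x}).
60 e^{- 4 x}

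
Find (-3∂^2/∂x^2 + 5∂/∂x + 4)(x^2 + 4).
4 x^{2} + 10 x + 10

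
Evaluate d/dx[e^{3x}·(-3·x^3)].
9 x^{2} \left(- x - 1\right) e^{3 x}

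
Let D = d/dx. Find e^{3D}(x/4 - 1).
\frac{x}{4} - \frac{1}{4}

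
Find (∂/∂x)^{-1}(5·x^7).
\frac{5 x^{8}}{8}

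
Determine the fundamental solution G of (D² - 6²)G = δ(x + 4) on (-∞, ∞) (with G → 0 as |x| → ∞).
-\frac{e^{-6|x + 4|}}{12}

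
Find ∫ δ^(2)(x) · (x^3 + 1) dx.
0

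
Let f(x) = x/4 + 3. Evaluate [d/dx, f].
\frac{1}{4}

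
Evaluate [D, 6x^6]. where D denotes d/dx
36 x^{5}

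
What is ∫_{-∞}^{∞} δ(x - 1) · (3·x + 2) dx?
5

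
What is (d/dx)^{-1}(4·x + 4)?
2 x^{2} + 4 x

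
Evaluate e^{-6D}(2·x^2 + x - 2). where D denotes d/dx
2 x^{2} - 23 x + 64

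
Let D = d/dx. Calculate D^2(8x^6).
240 x^{4}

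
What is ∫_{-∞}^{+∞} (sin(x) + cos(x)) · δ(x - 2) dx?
\cos{\left(2 \right)} + \sin{\left(2 \right)}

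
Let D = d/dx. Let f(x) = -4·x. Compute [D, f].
-4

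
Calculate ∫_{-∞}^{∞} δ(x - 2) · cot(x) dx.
\cot{\left(2 \right)}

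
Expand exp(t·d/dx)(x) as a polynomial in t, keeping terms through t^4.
t + x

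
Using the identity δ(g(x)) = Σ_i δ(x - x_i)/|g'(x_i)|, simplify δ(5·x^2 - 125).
\frac{\delta(x - 5) + \delta(x + 5)}{50}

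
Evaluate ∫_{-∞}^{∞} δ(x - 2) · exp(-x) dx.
e^{-2}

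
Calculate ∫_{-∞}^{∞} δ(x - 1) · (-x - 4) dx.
-5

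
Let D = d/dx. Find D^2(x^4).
12 x^{2}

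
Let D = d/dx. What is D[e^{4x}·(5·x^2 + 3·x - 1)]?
\left(20 x^{2} + 22 x - 1\right) e^{4 x}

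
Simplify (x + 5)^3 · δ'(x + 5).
0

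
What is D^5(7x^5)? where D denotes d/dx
840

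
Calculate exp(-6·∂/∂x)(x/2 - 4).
\frac{x}{2} - 7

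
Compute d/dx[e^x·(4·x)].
4 \left(x + 1\right) e^{x}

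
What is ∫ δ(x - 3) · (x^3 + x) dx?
30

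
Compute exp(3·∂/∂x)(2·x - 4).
2 x + 2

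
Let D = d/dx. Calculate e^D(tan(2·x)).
\tan{\left(2 x + 2 \right)}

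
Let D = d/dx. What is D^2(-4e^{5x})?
- 100 e^{5 x}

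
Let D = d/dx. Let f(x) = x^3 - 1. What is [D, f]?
3 x^{2}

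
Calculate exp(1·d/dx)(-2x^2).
- 2 x^{2} - 4 x - 2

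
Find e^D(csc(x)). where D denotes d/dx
\csc{\left(x + 1 \right)}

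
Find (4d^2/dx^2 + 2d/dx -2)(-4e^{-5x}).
- 352 e^{- 5 x}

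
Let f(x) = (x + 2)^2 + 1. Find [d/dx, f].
2 x + 4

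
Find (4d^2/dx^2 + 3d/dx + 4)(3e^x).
33 e^{x}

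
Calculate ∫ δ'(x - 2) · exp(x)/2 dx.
- \frac{e^{2}}{2}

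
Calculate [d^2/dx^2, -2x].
-4\frac{d}{dx}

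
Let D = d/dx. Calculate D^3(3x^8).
1008 x^{5}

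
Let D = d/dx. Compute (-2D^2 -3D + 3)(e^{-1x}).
4 e^{- x}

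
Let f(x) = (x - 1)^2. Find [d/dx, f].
2 x - 2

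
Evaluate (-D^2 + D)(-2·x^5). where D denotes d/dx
10 x^{3} \left(4 - x\right)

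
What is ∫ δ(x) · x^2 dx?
0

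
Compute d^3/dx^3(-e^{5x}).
- 125 e^{5 x}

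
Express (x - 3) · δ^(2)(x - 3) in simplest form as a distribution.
-2\delta'(x - 3)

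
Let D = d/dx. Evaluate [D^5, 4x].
20D^{4}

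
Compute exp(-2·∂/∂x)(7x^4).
7 x^{4} - 56 x^{3} + 168 x^{2} - 224 x + 112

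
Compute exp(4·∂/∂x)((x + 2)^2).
x^{2} + 12 x + 36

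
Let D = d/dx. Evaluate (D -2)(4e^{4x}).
8 e^{4 x}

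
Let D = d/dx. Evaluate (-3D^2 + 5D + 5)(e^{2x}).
3 e^{2 x}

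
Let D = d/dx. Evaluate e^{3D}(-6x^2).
- 6 x^{2} - 36 x - 54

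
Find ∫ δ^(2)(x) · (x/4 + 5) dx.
0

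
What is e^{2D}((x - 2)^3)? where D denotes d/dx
x^{3}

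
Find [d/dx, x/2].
\frac{1}{2}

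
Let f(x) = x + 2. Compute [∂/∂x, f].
1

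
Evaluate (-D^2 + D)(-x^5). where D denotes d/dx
5 x^{3} \left(4 - x\right)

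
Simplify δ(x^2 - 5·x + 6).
\frac{\delta(x - 2) + \delta(x - 3)}{1}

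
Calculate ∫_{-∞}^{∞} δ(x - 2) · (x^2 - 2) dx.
2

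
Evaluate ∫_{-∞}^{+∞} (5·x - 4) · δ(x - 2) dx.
6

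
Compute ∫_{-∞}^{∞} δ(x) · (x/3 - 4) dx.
-4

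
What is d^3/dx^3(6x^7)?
1260 x^{4}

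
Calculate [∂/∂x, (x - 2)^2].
2 x - 4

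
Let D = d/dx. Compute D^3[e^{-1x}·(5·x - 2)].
\left(17 - 5 x\right) e^{- x}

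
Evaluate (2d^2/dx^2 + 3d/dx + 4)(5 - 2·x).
14 - 8 x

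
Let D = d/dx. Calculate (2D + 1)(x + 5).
x + 7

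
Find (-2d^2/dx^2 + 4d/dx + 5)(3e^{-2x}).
- 33 e^{- 2 x}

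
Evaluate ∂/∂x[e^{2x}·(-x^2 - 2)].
2 \left(- x^{2} - x - 2\right) e^{2 x}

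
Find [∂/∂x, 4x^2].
8 x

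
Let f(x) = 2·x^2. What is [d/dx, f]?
4 x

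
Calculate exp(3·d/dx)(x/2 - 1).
\frac{x}{2} + \frac{1}{2}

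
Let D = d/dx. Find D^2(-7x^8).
- 392 x^{6}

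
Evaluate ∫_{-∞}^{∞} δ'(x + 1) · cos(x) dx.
- \sin{\left(1 \right)}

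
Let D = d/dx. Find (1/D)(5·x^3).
\frac{5 x^{4}}{4}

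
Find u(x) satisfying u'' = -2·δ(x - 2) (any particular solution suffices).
-|x - 2|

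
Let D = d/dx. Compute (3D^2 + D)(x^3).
3 x \left(x + 6\right)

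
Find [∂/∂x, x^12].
12 x^{11}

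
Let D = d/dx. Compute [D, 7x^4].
28 x^{3}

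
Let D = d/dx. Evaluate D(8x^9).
72 x^{8}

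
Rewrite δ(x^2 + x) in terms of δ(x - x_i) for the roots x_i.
\frac{\delta(x + 1) + \delta(x)}{1}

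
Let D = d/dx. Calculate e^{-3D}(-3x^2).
- 3 x^{2} + 18 x - 27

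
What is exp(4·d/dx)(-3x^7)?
- 3 x^{7} - 84 x^{6} - 1008 x^{5} - 6720 x^{4} - 26880 x^{3} - 64512 x^{2} - 86016 x - 49152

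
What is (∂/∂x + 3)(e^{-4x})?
- e^{- 4 x}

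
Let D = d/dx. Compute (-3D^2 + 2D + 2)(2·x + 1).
4 x + 6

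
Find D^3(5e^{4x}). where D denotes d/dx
320 e^{4 x}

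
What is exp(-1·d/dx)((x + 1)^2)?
x^{2}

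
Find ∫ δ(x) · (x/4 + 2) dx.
2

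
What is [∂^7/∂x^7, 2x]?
14\frac{d^{6}}{dx^{6}}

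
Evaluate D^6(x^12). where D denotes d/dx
665280 x^{6}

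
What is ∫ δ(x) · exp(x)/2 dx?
\frac{1}{2}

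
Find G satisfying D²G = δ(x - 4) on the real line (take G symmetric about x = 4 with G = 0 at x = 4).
\frac{|x - 4|}{2}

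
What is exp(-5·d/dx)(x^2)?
x^{2} - 10 x + 25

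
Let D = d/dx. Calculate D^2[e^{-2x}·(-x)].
4 \left(1 - x\right) e^{- 2 x}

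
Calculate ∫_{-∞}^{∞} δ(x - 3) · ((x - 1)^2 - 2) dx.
2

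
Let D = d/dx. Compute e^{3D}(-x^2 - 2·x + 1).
- x^{2} - 8 x - 14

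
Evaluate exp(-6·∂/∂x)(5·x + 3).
5 x - 27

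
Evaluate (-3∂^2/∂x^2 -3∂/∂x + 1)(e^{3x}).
- 35 e^{3 x}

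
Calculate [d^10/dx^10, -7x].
-70\frac{d^{9}}{dx^{9}}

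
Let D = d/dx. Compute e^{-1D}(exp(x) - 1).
e^{x - 1} - 1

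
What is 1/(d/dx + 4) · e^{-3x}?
e^{- 3 x}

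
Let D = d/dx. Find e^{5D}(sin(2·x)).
\sin{\left(2 x + 10 \right)}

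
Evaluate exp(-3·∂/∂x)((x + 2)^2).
x^{2} - 2 x + 1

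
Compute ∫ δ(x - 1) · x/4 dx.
\frac{1}{4}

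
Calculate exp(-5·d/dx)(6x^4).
6 x^{4} - 120 x^{3} + 900 x^{2} - 3000 x + 3750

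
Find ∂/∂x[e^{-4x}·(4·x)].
4 \left(1 - 4 x\right) e^{- 4 x}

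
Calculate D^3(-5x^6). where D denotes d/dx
- 600 x^{3}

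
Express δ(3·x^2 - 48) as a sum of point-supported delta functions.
\frac{\delta(x - 4) + \delta(x + 4)}{24}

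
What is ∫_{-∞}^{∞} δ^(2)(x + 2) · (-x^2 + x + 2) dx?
-2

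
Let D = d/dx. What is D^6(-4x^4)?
0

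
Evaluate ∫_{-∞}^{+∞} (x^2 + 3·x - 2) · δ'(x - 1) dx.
-5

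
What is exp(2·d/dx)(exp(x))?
e^{x + 2}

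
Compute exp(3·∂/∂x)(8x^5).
8 x^{5} + 120 x^{4} + 720 x^{3} + 2160 x^{2} + 3240 x + 1944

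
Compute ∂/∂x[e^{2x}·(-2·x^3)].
x^{2} \left(- 4 x - 6\right) e^{2 x}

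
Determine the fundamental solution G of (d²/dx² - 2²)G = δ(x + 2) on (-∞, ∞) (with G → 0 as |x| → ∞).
-\frac{e^{-2|x + 2|}}{4}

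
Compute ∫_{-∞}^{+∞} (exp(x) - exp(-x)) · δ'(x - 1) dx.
- 2 \cosh{\left(1 \right)}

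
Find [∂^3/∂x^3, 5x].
15\frac{d^{2}}{dx^{2}}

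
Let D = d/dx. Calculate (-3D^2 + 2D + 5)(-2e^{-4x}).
102 e^{- 4 x}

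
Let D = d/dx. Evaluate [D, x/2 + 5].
\frac{1}{2}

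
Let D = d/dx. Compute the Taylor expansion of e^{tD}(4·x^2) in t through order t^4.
4 t^{2} + 8 t x + 4 x^{2}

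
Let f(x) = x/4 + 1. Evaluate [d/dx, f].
\frac{1}{4}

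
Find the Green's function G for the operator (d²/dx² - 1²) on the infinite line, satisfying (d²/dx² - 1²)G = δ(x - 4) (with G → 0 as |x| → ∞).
-\frac{e^{-|x - 4|}}{2}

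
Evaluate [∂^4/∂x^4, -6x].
-24\frac{d^{3}}{dx^{3}}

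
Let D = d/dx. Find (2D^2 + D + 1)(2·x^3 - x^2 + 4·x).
x \left(2 x^{2} + 5 x + 26\right)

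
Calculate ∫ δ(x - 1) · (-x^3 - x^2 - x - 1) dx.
-4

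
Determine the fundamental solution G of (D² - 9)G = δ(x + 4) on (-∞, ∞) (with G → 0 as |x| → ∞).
-\frac{e^{-3|x + 4|}}{6}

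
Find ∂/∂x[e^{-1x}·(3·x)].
3 \left(1 - x\right) e^{- x}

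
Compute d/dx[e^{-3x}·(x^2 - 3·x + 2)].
\left(- 3 x^{2} + 11 x - 9\right) e^{- 3 x}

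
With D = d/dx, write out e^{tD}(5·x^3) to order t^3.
5 t^{3} + 15 t^{2} x + 15 t x^{2} + 5 x^{3}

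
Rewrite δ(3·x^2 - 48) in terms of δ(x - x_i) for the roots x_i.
\frac{\delta(x - 4) + \delta(x + 4)}{24}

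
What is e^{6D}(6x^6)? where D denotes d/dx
6 x^{6} + 216 x^{5} + 3240 x^{4} + 25920 x^{3} + 116640 x^{2} + 279936 x + 279936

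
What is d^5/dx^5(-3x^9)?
- 45360 x^{4}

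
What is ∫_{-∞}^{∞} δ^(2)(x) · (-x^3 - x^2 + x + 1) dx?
-2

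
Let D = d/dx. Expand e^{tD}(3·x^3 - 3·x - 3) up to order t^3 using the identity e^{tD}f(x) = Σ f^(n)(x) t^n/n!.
3 t^{3} + 9 t^{2} x + 3 t \left(3 x^{2} - 1\right) + 3 x^{3} - 3 x - 3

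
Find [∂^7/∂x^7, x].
7\frac{d^{6}}{dx^{6}}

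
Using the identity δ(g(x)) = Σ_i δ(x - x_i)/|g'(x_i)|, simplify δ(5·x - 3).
\frac{\delta(x - 3/5)}{5}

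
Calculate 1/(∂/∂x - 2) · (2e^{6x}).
\frac{e^{6 x}}{2}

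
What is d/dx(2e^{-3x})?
- 6 e^{- 3 x}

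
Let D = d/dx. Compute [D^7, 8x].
56D^{6}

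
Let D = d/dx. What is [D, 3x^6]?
18 x^{5}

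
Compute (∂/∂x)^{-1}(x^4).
\frac{x^{5}}{5}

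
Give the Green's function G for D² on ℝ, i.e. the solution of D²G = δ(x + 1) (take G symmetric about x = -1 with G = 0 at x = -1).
\frac{|x + 1|}{2}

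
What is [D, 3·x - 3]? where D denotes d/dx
3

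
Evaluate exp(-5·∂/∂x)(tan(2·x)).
\tan{\left(2 x - 10 \right)}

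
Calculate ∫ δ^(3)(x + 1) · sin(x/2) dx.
\frac{\cos{\left(\frac{1}{2} \right)}}{8}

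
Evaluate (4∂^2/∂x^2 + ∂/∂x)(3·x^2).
6 x + 24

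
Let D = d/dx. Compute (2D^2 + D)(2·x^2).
4 x + 8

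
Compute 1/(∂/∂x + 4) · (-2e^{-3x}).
- 2 e^{- 3 x}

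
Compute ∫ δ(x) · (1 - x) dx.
1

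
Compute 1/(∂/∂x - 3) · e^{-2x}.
- \frac{e^{- 2 x}}{5}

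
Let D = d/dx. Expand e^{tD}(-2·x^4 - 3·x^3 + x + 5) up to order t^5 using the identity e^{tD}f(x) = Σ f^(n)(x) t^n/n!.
- 2 t^{4} - t^{3} \left(8 x + 3\right) - 3 t^{2} x \left(4 x + 3\right) - t \left(8 x^{3} + 9 x^{2} - 1\right) - 2 x^{4} - 3 x^{3} + x + 5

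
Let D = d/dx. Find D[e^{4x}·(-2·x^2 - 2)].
4 \left(- 2 x^{2} - x - 2\right) e^{4 x}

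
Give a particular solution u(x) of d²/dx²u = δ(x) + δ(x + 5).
\frac{|x|}{2} + \frac{|x + 5|}{2}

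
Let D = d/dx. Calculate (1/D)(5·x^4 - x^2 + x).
x^{5} - \frac{x^{3}}{3} + \frac{x^{2}}{2}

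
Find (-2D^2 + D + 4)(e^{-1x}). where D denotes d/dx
e^{- x}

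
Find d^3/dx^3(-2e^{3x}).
- 54 e^{3 x}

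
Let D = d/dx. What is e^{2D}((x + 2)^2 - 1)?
x^{2} + 8 x + 15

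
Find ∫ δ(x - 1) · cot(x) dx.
\cot{\left(1 \right)}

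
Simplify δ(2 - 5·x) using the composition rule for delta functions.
\frac{\delta(x - 2/5)}{5}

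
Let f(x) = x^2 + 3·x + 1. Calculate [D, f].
2 x + 3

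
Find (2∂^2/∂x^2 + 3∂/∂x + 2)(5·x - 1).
10 x + 13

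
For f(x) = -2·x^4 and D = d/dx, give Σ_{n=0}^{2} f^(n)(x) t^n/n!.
2 x^{2} \left(- 6 t^{2} - 4 t x - x^{2}\right)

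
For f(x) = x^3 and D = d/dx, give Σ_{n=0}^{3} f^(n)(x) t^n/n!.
t^{3} + 3 t^{2} x + 3 t x^{2} + x^{3}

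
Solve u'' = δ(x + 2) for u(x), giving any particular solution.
\frac{|x + 2|}{2}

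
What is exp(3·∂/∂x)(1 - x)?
- x - 2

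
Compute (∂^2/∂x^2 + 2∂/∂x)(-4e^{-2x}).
0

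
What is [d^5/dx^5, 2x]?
10\frac{d^{4}}{dx^{4}}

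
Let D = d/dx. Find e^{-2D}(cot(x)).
\cot{\left(x - 2 \right)}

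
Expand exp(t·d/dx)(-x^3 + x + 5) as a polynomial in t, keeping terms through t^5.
- t^{3} - 3 t^{2} x - t \left(3 x^{2} - 1\right) - x^{3} + x + 5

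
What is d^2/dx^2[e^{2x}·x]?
4 \left(x + 1\right) e^{2 x}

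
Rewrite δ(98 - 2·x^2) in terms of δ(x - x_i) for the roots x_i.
\frac{\delta(x - 7) + \delta(x + 7)}{28}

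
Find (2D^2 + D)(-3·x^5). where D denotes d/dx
15 x^{3} \left(- x - 8\right)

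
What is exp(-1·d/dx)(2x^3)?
2 x^{3} - 6 x^{2} + 6 x - 2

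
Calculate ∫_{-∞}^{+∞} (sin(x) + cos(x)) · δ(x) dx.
1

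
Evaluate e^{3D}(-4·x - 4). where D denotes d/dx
- 4 x - 16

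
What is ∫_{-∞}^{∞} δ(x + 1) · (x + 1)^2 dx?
0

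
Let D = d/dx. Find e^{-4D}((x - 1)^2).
x^{2} - 10 x + 25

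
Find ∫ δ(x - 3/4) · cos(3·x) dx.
\cos{\left(\frac{9}{4} \right)}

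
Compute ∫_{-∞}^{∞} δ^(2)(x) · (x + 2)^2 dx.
2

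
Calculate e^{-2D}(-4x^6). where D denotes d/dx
- 4 x^{6} + 48 x^{5} - 240 x^{4} + 640 x^{3} - 960 x^{2} + 768 x - 256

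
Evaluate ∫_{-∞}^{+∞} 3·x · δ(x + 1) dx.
-3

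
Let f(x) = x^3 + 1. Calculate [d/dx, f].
3 x^{2}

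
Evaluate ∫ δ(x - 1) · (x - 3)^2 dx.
4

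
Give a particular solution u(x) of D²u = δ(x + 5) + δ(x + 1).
\frac{|x + 5|}{2} + \frac{|x + 1|}{2}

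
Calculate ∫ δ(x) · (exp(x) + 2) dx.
3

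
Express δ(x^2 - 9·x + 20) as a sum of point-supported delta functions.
\frac{\delta(x - 5) + \delta(x - 4)}{1}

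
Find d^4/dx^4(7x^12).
83160 x^{8}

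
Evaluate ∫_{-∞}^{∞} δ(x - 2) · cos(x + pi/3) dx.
\cos{\left(\frac{\pi}{3} + 2 \right)}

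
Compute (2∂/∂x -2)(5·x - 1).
12 - 10 x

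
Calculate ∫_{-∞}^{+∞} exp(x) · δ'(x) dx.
-1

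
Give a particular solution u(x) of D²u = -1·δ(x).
-\frac{|x|}{2}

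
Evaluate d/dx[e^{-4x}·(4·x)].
4 \left(1 - 4 x\right) e^{- 4 x}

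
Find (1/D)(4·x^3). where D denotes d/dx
x^{4}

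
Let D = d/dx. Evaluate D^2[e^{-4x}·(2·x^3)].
4 x \left(8 x^{2} - 12 x + 3\right) e^{- 4 x}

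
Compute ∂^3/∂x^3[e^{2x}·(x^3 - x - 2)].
\left(8 x^{3} + 36 x^{2} + 28 x - 22\right) e^{2 x}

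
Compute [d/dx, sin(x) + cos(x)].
- \sin{\left(x \right)} + \cos{\left(x \right)}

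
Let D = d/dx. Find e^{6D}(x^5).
x^{5} + 30 x^{4} + 360 x^{3} + 2160 x^{2} + 6480 x + 7776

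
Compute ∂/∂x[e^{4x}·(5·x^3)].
x^{2} \left(20 x + 15\right) e^{4 x}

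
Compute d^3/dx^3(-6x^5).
- 360 x^{2}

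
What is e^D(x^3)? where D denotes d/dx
x^{3} + 3 x^{2} + 3 x + 1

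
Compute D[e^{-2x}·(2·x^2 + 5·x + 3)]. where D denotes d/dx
\left(- 4 x^{2} - 6 x - 1\right) e^{- 2 x}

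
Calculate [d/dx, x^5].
5 x^{4}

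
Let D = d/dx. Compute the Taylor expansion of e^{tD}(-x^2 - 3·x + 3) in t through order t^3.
- t^{2} - t \left(2 x + 3\right) - x^{2} - 3 x + 3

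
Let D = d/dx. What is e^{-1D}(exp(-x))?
e^{1 - x}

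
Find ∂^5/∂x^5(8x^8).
53760 x^{3}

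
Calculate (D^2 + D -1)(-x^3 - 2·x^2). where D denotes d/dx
x^{3} - x^{2} - 10 x - 4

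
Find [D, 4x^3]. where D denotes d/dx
12 x^{2}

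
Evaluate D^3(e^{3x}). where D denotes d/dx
27 e^{3 x}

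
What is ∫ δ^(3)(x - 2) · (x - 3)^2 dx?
0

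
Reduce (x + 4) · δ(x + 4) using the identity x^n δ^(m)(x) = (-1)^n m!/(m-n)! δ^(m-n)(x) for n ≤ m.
0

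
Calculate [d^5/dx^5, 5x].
25\frac{d^{4}}{dx^{4}}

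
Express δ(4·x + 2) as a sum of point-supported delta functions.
\frac{\delta(x + 1/2)}{4}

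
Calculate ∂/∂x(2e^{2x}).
4 e^{2 x}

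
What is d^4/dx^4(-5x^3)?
0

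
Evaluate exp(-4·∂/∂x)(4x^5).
4 x^{5} - 80 x^{4} + 640 x^{3} - 2560 x^{2} + 5120 x - 4096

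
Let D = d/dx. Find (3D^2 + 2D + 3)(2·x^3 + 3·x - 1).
6 x^{3} + 12 x^{2} + 45 x + 3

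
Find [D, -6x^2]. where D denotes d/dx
- 12 x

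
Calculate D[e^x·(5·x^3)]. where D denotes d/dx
5 x^{2} \left(x + 3\right) e^{x}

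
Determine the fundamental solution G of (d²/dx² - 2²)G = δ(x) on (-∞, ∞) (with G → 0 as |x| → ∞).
-\frac{e^{-2|x|}}{4}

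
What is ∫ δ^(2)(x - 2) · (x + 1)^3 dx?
18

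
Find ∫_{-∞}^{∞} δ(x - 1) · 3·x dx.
3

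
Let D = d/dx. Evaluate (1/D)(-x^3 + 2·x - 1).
- \frac{x^{4}}{4} + x^{2} - x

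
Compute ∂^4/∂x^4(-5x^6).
- 1800 x^{2}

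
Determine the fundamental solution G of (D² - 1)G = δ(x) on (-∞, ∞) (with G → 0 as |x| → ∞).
-\frac{e^{-|x|}}{2}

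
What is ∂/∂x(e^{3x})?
3 e^{3 x}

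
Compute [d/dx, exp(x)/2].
\frac{e^{x}}{2}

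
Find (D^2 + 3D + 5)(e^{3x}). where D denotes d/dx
23 e^{3 x}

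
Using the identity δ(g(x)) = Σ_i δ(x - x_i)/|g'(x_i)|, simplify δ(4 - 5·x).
\frac{\delta(x - 4/5)}{5}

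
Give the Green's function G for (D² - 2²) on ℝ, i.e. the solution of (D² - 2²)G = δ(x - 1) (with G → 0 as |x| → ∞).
-\frac{e^{-2|x - 1|}}{4}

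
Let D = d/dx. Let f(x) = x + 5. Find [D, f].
1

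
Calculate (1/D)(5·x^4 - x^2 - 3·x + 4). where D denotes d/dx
x^{5} - \frac{x^{3}}{3} - \frac{3 x^{2}}{2} + 4 x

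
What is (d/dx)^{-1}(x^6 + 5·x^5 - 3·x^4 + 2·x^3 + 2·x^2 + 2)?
\frac{x^{7}}{7} + \frac{5 x^{6}}{6} - \frac{3 x^{5}}{5} + \frac{x^{4}}{2} + \frac{2 x^{3}}{3} + 2 x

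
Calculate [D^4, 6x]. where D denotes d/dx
24D^{3}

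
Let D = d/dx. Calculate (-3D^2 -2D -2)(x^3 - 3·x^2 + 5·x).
- 2 x^{3} - 16 x + 8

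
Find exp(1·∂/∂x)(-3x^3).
- 3 x^{3} - 9 x^{2} - 9 x - 3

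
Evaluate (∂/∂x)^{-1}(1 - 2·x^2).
- \frac{2 x^{3}}{3} + x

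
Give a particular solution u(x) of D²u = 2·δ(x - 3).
|x - 3|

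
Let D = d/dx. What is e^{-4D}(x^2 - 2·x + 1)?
x^{2} - 10 x + 25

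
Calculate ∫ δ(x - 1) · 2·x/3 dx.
\frac{2}{3}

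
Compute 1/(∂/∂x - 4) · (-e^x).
\frac{e^{x}}{3}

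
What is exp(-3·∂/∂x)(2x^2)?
2 x^{2} - 12 x + 18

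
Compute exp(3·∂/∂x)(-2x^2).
- 2 x^{2} - 12 x - 18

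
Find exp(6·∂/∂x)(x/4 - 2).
\frac{x}{4} - \frac{1}{2}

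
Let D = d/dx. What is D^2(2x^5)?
40 x^{3}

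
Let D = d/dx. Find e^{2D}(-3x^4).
- 3 x^{4} - 24 x^{3} - 72 x^{2} - 96 x - 48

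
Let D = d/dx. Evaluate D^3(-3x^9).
- 1512 x^{6}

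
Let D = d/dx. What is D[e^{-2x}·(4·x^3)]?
x^{2} \left(12 - 8 x\right) e^{- 2 x}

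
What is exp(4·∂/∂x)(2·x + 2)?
2 x + 10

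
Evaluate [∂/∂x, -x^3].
- 3 x^{2}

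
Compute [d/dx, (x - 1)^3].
3 \left(x - 1\right)^{2}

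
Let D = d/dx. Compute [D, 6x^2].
12 x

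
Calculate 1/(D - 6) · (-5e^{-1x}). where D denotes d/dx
\frac{5 e^{- x}}{7}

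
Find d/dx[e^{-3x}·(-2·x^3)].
6 x^{2} \left(x - 1\right) e^{- 3 x}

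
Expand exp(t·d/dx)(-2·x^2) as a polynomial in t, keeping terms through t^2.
- 2 t^{2} - 4 t x - 2 x^{2}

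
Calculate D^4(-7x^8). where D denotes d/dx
- 11760 x^{4}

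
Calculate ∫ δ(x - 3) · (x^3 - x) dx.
24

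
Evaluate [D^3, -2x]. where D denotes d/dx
-6D^{2}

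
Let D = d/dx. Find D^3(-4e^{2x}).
- 32 e^{2 x}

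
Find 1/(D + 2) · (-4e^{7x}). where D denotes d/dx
- \frac{4 e^{7 x}}{9}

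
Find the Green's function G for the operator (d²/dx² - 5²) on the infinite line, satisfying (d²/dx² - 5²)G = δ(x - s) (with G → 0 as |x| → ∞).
-\frac{e^{-5|x-s|}}{10}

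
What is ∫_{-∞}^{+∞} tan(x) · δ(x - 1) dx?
\tan{\left(1 \right)}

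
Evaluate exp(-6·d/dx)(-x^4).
- x^{4} + 24 x^{3} - 216 x^{2} + 864 x - 1296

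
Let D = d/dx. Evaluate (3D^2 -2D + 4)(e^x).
5 e^{x}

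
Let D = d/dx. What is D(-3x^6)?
- 18 x^{5}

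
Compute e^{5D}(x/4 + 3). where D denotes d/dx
\frac{x}{4} + \frac{17}{4}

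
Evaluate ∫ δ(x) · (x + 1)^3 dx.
1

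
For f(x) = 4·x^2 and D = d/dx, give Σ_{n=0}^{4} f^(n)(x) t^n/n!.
4 t^{2} + 8 t x + 4 x^{2}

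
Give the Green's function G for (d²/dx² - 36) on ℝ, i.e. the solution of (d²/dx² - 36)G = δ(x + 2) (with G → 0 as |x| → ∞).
-\frac{e^{-6|x + 2|}}{12}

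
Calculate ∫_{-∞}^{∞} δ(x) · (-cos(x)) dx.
-1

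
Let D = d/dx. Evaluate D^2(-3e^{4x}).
- 48 e^{4 x}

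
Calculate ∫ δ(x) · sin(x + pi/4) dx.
\frac{\sqrt{2}}{2}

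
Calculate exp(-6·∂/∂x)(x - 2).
x - 8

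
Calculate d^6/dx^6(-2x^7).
- 10080 x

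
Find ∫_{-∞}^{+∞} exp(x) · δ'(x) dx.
-1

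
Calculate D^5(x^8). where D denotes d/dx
6720 x^{3}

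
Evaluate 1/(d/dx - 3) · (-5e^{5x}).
- \frac{5 e^{5 x}}{2}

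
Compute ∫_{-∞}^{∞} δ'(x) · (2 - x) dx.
1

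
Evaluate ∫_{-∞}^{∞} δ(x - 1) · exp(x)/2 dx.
\frac{e}{2}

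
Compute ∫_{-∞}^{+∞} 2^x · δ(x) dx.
1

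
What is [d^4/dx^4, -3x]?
-12\frac{d^{3}}{dx^{3}}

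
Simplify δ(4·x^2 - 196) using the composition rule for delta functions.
\frac{\delta(x - 7) + \delta(x + 7)}{56}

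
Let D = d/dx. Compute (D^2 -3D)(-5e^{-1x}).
- 20 e^{- x}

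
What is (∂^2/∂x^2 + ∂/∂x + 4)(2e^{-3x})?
20 e^{- 3 x}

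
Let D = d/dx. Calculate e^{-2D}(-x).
2 - x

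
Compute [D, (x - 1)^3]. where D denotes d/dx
3 \left(x - 1\right)^{2}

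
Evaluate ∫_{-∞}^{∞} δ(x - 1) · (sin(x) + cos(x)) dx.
\cos{\left(1 \right)} + \sin{\left(1 \right)}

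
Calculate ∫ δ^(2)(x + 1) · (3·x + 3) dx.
0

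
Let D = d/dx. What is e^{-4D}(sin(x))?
\sin{\left(x - 4 \right)}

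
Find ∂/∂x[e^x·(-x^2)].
x \left(- x - 2\right) e^{x}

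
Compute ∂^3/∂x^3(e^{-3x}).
- 27 e^{- 3 x}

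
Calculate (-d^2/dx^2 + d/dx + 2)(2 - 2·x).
2 - 4 x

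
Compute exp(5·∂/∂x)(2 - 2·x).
- 2 x - 8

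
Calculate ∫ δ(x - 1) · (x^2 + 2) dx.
3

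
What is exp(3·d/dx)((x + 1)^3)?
x^{3} + 12 x^{2} + 48 x + 64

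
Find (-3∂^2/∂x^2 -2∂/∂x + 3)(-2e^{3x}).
60 e^{3 x}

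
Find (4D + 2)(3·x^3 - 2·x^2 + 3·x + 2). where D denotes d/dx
6 x^{3} + 32 x^{2} - 10 x + 16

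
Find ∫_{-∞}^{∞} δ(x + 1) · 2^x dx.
\frac{1}{2}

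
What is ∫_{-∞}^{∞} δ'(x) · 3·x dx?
-3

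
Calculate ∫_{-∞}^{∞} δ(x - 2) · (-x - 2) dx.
-4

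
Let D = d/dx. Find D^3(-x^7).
- 210 x^{4}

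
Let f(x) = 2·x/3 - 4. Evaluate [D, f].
\frac{2}{3}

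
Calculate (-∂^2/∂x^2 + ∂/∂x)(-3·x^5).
15 x^{3} \left(4 - x\right)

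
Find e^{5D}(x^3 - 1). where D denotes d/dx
x^{3} + 15 x^{2} + 75 x + 124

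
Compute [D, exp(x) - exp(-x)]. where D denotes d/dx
2 \cosh{\left(x \right)}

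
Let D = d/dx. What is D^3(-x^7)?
- 210 x^{4}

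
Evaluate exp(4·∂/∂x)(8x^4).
8 x^{4} + 128 x^{3} + 768 x^{2} + 2048 x + 2048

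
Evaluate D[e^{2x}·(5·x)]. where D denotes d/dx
\left(10 x + 5\right) e^{2 x}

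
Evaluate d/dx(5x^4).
20 x^{3}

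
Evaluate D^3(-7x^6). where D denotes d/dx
- 840 x^{3}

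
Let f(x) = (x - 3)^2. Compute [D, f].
2 x - 6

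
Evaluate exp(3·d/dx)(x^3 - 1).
x^{3} + 9 x^{2} + 27 x + 26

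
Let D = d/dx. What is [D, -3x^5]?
- 15 x^{4}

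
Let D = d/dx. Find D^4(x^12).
11880 x^{8}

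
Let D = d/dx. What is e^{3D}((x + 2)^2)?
x^{2} + 10 x + 25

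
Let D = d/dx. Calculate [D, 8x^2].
16 x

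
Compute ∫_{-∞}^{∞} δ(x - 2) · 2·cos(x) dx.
2 \cos{\left(2 \right)}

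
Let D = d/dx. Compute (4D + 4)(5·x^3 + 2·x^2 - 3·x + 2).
20 x^{3} + 68 x^{2} + 4 x - 4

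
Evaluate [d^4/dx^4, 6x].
24\frac{d^{3}}{dx^{3}}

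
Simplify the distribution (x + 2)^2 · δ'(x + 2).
0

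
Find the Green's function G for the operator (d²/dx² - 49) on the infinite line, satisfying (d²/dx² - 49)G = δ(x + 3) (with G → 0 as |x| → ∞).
-\frac{e^{-7|x + 3|}}{14}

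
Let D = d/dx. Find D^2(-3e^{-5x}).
- 75 e^{- 5 x}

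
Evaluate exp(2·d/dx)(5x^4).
5 x^{4} + 40 x^{3} + 120 x^{2} + 160 x + 80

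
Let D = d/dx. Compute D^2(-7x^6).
- 210 x^{4}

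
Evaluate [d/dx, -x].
-1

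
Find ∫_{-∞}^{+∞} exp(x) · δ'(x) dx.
-1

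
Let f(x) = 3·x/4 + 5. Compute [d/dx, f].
\frac{3}{4}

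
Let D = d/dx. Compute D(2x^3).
6 x^{2}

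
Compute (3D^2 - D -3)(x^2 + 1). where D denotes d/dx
- 3 x^{2} - 2 x + 3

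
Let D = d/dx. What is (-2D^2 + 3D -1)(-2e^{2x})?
6 e^{2 x}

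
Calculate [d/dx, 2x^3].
6 x^{2}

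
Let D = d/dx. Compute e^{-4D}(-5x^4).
- 5 x^{4} + 80 x^{3} - 480 x^{2} + 1280 x - 1280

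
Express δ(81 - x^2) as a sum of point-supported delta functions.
\frac{\delta(x - 9) + \delta(x + 9)}{18}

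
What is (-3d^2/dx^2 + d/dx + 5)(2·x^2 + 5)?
10 x^{2} + 4 x + 13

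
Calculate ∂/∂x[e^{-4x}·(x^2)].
2 x \left(1 - 2 x\right) e^{- 4 x}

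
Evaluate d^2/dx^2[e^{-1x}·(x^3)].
x \left(x^{2} - 6 x + 6\right) e^{- x}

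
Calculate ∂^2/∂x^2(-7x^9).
- 504 x^{7}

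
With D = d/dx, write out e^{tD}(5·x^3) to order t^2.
5 x \left(3 t^{2} + 3 t x + x^{2}\right)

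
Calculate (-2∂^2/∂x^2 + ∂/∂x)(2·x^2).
4 x - 8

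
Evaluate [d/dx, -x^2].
- 2 x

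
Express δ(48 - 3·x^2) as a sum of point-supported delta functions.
\frac{\delta(x - 4) + \delta(x + 4)}{24}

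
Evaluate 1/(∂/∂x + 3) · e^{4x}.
\frac{e^{4 x}}{7}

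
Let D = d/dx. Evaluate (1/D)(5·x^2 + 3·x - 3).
\frac{5 x^{3}}{3} + \frac{3 x^{2}}{2} - 3 x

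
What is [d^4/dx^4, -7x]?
-28\frac{d^{3}}{dx^{3}}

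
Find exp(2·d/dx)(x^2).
x^{2} + 4 x + 4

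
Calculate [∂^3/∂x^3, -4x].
-12\frac{d^{2}}{dx^{2}}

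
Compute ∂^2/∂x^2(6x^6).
180 x^{4}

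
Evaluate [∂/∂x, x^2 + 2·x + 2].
2 x + 2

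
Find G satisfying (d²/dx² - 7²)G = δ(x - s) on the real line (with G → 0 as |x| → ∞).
-\frac{e^{-7|x-s|}}{14}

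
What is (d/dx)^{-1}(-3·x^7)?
- \frac{3 x^{8}}{8}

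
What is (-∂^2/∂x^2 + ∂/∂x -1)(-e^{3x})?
7 e^{3 x}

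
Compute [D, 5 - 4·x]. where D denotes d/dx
-4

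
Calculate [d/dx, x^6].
6 x^{5}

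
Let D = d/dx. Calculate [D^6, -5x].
-30D^{5}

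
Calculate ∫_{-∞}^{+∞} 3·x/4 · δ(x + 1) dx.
- \frac{3}{4}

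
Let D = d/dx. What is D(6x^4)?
24 x^{3}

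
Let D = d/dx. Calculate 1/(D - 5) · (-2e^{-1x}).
\frac{e^{- x}}{3}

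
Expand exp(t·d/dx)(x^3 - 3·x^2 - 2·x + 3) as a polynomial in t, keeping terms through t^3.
t^{3} + 3 t^{2} \left(x - 1\right) - t \left(- 3 x^{2} + 6 x + 2\right) + x^{3} - 3 x^{2} - 2 x + 3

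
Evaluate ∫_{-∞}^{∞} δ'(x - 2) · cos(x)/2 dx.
\frac{\sin{\left(2 \right)}}{2}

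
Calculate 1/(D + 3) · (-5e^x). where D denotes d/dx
- \frac{5 e^{x}}{4}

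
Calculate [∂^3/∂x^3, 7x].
21\frac{d^{2}}{dx^{2}}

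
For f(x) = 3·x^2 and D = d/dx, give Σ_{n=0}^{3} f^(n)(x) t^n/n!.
3 t^{2} + 6 t x + 3 x^{2}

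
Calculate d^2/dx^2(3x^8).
168 x^{6}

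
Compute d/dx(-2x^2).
- 4 x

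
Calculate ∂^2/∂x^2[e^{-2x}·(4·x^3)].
8 x \left(2 x^{2} - 6 x + 3\right) e^{- 2 x}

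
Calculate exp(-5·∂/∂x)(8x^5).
8 x^{5} - 200 x^{4} + 2000 x^{3} - 10000 x^{2} + 25000 x - 25000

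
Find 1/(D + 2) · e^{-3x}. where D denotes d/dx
- e^{- 3 x}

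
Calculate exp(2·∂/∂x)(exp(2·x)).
e^{2 x + 4}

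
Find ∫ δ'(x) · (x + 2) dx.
-1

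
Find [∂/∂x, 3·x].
3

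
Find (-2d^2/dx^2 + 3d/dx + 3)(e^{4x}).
- 17 e^{4 x}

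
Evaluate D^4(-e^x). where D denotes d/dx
- e^{x}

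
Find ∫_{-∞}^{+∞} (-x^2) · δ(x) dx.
0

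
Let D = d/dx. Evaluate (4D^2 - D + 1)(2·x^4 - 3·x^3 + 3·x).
2 x^{4} - 11 x^{3} + 105 x^{2} - 69 x - 3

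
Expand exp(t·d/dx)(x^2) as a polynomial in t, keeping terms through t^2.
t^{2} + 2 t x + x^{2}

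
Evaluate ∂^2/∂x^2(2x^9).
144 x^{7}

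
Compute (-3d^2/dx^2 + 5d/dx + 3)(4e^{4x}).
- 100 e^{4 x}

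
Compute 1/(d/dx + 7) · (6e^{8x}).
\frac{2 e^{8 x}}{5}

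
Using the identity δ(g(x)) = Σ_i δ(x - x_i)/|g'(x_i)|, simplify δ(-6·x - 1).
\frac{\delta(x + 1/6)}{6}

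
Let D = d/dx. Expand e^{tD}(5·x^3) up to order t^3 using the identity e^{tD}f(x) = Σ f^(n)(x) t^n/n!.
5 t^{3} + 15 t^{2} x + 15 t x^{2} + 5 x^{3}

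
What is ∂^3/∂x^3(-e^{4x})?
- 64 e^{4 x}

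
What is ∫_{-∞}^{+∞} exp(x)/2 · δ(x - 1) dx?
\frac{e}{2}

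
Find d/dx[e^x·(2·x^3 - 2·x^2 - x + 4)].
\left(2 x^{3} + 4 x^{2} - 5 x + 3\right) e^{x}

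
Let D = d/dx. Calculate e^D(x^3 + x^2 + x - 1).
x^{3} + 4 x^{2} + 6 x + 2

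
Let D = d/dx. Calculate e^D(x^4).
x^{4} + 4 x^{3} + 6 x^{2} + 4 x + 1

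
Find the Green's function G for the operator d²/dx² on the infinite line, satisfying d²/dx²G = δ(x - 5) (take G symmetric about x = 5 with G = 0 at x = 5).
\frac{|x - 5|}{2}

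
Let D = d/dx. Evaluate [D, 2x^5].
10 x^{4}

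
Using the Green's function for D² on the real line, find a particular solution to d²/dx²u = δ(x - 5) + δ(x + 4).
\frac{|x - 5|}{2} + \frac{|x + 4|}{2}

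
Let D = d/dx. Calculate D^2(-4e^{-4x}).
- 64 e^{- 4 x}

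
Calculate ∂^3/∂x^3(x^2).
0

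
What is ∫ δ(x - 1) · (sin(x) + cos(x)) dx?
\cos{\left(1 \right)} + \sin{\left(1 \right)}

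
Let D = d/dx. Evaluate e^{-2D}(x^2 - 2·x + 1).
x^{2} - 6 x + 9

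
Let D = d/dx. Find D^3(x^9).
504 x^{6}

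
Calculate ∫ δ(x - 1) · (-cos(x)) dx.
- \cos{\left(1 \right)}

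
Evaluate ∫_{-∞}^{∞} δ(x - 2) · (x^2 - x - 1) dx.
1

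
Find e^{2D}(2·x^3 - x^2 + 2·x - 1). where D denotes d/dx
2 x^{3} + 11 x^{2} + 22 x + 15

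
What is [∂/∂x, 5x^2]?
10 x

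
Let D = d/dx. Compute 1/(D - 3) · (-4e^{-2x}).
\frac{4 e^{- 2 x}}{5}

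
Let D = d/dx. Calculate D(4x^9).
36 x^{8}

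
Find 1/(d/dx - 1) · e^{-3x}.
- \frac{e^{- 3 x}}{4}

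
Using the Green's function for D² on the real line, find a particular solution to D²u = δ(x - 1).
\frac{|x - 1|}{2}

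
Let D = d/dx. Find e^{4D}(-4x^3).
- 4 x^{3} - 48 x^{2} - 192 x - 256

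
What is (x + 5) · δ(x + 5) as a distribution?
0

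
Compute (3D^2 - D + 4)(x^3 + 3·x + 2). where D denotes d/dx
4 x^{3} - 3 x^{2} + 30 x + 5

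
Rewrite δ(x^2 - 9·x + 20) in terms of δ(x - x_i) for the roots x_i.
\frac{\delta(x - 4) + \delta(x - 5)}{1}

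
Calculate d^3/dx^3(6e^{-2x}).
- 48 e^{- 2 x}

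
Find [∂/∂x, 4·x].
4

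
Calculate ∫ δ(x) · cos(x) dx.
1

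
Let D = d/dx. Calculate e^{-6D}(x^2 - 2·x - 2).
x^{2} - 14 x + 46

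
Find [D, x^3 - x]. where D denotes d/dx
3 x^{2} - 1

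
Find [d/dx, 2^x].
2^{x} \log{\left(2 \right)}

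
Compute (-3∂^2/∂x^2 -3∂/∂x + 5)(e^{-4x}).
- 31 e^{- 4 x}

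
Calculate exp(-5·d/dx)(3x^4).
3 x^{4} - 60 x^{3} + 450 x^{2} - 1500 x + 1875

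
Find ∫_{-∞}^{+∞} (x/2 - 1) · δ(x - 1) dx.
- \frac{1}{2}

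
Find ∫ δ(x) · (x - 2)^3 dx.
-8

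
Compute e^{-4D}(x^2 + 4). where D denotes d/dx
x^{2} - 8 x + 20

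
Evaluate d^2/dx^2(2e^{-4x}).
32 e^{- 4 x}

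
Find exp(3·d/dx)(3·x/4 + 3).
\frac{3 x}{4} + \frac{21}{4}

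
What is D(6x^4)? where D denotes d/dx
24 x^{3}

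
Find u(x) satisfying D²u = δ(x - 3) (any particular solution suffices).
\frac{|x - 3|}{2}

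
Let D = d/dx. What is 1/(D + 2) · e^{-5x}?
- \frac{e^{- 5 x}}{3}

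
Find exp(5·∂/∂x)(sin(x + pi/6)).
\sin{\left(x + \frac{\pi}{6} + 5 \right)}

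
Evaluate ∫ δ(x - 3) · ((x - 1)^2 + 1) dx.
5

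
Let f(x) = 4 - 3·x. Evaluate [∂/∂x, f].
-3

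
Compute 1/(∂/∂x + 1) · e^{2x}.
\frac{e^{2 x}}{3}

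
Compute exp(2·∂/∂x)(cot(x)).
\cot{\left(x + 2 \right)}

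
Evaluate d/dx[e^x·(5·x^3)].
5 x^{2} \left(x + 3\right) e^{x}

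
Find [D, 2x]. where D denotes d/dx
2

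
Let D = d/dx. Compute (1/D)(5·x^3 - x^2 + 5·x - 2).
\frac{5 x^{4}}{4} - \frac{x^{3}}{3} + \frac{5 x^{2}}{2} - 2 x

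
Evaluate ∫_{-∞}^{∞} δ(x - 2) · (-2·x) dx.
-4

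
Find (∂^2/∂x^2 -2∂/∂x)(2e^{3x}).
6 e^{3 x}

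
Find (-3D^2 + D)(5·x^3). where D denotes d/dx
15 x \left(x - 6\right)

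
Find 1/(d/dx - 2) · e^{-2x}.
- \frac{e^{- 2 x}}{4}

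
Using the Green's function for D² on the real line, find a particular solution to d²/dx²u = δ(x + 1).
\frac{|x + 1|}{2}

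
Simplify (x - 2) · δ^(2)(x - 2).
-2\delta'(x - 2)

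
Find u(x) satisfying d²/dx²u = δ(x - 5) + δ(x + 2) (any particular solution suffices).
\frac{|x - 5|}{2} + \frac{|x + 2|}{2}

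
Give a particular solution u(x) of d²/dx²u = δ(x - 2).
\frac{|x - 2|}{2}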